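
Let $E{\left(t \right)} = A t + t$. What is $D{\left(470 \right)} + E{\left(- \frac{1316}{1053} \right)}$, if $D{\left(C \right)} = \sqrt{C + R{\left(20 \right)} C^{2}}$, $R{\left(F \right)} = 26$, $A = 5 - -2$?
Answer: $- \frac{10528}{1053} + 11 \sqrt{47470} \approx 2386.6$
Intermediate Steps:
$A = 7$ ($A = 5 + 2 = 7$)
$E{\left(t \right)} = 8 t$ ($E{\left(t \right)} = 7 t + t = 8 t$)
$D{\left(C \right)} = \sqrt{C + 26 C^{2}}$
$D{\left(470 \right)} + E{\left(- \frac{1316}{1053} \right)} = \sqrt{470 \left(1 + 26 \cdot 470\right)} + 8 \left(- \frac{1316}{1053}\right) = \sqrt{470 \left(1 + 12220\right)} + 8 \left(\left(-1316\right) \frac{1}{1053}\right) = \sqrt{470 \cdot 12221} + 8 \left(- \frac{1316}{1053}\right) = \sqrt{5743870} - \frac{10528}{1053} = 11 \sqrt{47470} - \frac{10528}{1053} = - \frac{10528}{1053} + 11 \sqrt{47470}$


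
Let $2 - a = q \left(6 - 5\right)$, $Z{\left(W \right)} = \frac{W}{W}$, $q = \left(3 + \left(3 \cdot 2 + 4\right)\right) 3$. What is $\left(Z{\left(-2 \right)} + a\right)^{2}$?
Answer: $1296$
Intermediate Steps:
$q = 39$ ($q = \left(3 + \left(6 + 4\right)\right) 3 = \left(3 + 10\right) 3 = 13 \cdot 3 = 39$)
$Z{\left(W \right)} = 1$
$a = -37$ ($a = 2 - 39 \left(6 - 5\right) = 2 - 39 \cdot 1 = 2 - 39 = -37$)
$\left(Z{\left(-2 \right)} + a\right)^{2} = \left(1 - 37\right)^{2} = \left(-36\right)^{2} = 1296$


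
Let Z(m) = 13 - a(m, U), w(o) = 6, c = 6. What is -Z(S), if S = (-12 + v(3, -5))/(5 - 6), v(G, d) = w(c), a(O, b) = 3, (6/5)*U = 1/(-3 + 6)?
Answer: -10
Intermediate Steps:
U = 5/18 (U = 5/(6*(-3 + 6)) = (⅚)/3 = (⅚)*(⅓) = 5/18 ≈ 0.27778)
v(G, d) = 6
S = 6 (S = (-12 + 6)/(5 - 6) = -6/(-1) = -6*(-1) = 6)
Z(m) = 10 (Z(m) = 13 - 1*3 = 13 - 3 = 10)
-Z(S) = -1*10 = -10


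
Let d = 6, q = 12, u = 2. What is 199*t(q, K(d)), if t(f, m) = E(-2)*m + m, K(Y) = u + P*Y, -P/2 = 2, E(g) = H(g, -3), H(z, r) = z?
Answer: 4378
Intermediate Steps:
E(g) = g
P = -4 (P = -2*2 = -4)
K(Y) = 2 - 4*Y
t(f, m) = -m (t(f, m) = -2*m + m = -m)
199*t(q, K(d)) = 199*(-(2 - 4*6)) = 199*(-(2 - 24)) = 199*(-1*(-22)) = 199*22 = 4378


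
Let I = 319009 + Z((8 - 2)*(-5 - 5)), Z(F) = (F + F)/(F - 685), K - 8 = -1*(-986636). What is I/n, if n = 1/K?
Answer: 46897522733060/149 ≈ 3.1475e+11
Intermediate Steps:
K = 986644 (K = 8 - 1*(-986636) = 8 + 986636 = 986644)
n = 1/986644 ≈ 1.0135e-6
Z(F) = 2*F/(-685 + F) (Z(F) = (2*F)/(-685 + F) = 2*F/(-685 + F))
I = 47532365/149 (I = 319009 + 2*((8 - 2)*(-5 - 5))/(-685 + (8 - 2)*(-5 - 5)) = 319009 + 2*(6*(-10))/(-685 + 6*(-10)) = 319009 + 2*(-60)/(-685 - 60) = 319009 + 2*(-60)/(-745) = 319009 + 2*(-60)*(-1/745) = 319009 + 24/149 = 47532365/149 ≈ 3.1901e+5)
I/n = 47532365/(149*(1/986644)) = (47532365/149)*986644 = 46897522733060/149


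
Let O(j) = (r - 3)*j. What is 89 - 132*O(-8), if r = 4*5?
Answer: 18041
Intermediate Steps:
r = 20
O(j) = 17*j (O(j) = (20 - 3)*j = 17*j)
89 - 132*O(-8) = 89 - 2244*(-8) = 89 - 132*(-136) = 89 + 17952 = 18041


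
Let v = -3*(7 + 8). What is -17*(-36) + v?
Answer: 567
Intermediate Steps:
v = -45 (v = -3*15 = -45)
-17*(-36) + v = -17*(-36) - 45 = 612 - 45 = 567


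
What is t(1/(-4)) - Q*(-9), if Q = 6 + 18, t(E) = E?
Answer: 863/4 ≈ 215.75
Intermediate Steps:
Q = 24
t(1/(-4)) - Q*(-9) = 1/(-4) - 24*(-9) = -1/4 - 1*(-216) = -1/4 + 216 = 863/4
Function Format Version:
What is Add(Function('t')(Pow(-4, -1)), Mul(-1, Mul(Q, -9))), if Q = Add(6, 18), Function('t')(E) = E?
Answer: Rational(863, 4) ≈ 215.75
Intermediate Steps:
Q = 24
Add(Function('t')(Pow(-4, -1)), Mul(-1, Mul(Q, -9))) = Add(Pow(-4, -1), Mul(-1, Mul(24, -9))) = Add(Rational(-1, 4), Mul(-1, -216)) = Add(Rational(-1, 4), 216) = Rational(863, 4)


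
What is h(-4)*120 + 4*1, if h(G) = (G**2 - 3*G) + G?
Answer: 2884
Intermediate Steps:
h(G) = G**2 - 2*G
h(-4)*120 + 4*1 = -4*(-2 - 4)*120 + 4*1 = -4*(-6)*120 + 4 = 24*120 + 4 = 2880 + 4 = 2884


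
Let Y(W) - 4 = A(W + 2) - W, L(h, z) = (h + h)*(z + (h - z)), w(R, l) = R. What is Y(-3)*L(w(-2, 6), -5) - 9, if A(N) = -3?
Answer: 23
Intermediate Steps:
L(h, z) = 2*h² (L(h, z) = (2*h)*h = 2*h²)
Y(W) = 1 - W (Y(W) = 4 + (-3 - W) = 1 - W)
Y(-3)*L(w(-2, 6), -5) - 9 = (1 - 1*(-3))*(2*(-2)²) - 9 = (1 + 3)*(2*4) - 9 = 4*8 - 9 = 32 - 9 = 23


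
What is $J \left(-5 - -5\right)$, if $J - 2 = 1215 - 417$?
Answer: $0$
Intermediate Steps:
$J = 800$ ($J = 2 + \left(1215 - 417\right) = 2 + 798 = 800$)
$J \left(-5 - -5\right) = 800 \left(-5 - -5\right) = 800 \left(-5 + 5\right) = 800 \cdot 0 = 0$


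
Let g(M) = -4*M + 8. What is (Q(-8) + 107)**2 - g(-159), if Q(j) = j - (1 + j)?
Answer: 10592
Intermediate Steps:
g(M) = 8 - 4*M
Q(j) = -1 (Q(j) = j + (-1 - j) = -1)
(Q(-8) + 107)**2 - g(-159) = (-1 + 107)**2 - (8 - 4*(-159)) = 106**2 - (8 + 636) = 11236 - 1*644 = 11236 - 644 = 10592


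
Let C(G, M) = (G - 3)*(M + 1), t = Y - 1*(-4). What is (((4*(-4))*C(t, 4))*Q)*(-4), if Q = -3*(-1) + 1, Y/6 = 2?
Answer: 16640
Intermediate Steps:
Y = 12 (Y = 6*2 = 12)
t = 16 (t = 12 - 1*(-4) = 12 + 4 = 16)
C(G, M) = (1 + M)*(-3 + G) (C(G, M) = (-3 + G)*(1 + M) = (1 + M)*(-3 + G))
Q = 4 (Q = 3 + 1 = 4)
(((4*(-4))*C(t, 4))*Q)*(-4) = (((4*(-4))*(-3 + 16 - 3*4 + 16*4))*4)*(-4) = (-16*(-3 + 16 - 12 + 64)*4)*(-4) = (-16*65*4)*(-4) = -1040*4*(-4) = -4160*(-4) = 16640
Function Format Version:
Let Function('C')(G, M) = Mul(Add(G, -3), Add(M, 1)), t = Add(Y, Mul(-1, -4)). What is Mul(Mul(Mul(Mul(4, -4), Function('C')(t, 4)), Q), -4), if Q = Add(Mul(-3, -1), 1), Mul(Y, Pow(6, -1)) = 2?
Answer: 16640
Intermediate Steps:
Y = 12 (Y = Mul(6, 2) = 12)
t = 16 (t = Add(12, Mul(-1, -4)) = Add(12, 4) = 16)
Function('C')(G, M) = Mul(Add(1, M), Add(-3, G)) (Function('C')(G, M) = Mul(Add(-3, G), Add(1, M)) = Mul(Add(1, M), Add(-3, G)))
Q = 4 (Q = Add(3, 1) = 4)
Mul(Mul(Mul(Mul(4, -4), Function('C')(t, 4)), Q), -4) = Mul(Mul(Mul(Mul(4, -4), Add(-3, 16, Mul(-3, 4), Mul(16, 4))), 4), -4) = Mul(Mul(Mul(-16, Add(-3, 16, -12, 64)), 4), -4) = Mul(Mul(Mul(-16, 65), 4), -4) = Mul(Mul(-1040, 4), -4) = Mul(-4160, -4) = 16640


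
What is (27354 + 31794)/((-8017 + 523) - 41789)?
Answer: -59148/49283 ≈ -1.2002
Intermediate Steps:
(27354 + 31794)/((-8017 + 523) - 41789) = 59148/(-7494 - 41789) = 59148/(-49283) = 59148*(-1/49283) = -59148/49283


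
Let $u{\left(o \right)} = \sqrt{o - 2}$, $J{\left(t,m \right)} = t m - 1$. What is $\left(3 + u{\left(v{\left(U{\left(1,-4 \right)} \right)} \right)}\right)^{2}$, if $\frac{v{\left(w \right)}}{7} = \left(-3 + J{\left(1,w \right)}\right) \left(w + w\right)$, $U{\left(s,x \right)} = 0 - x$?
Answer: $\left(3 + i \sqrt{2}\right)^{2} \approx 7.0 + 8.4853 i$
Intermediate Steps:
$U{\left(s,x \right)} = - x$
$J{\left(t,m \right)} = -1 + m t$ ($J{\left(t,m \right)} = m t - 1 = -1 + m t$)
$v{\left(w \right)} = 14 w \left(-4 + w\right)$ ($v{\left(w \right)} = 7 \left(-3 + \left(-1 + w 1\right)\right) \left(w + w\right) = 7 \left(-3 + \left(-1 + w\right)\right) 2 w = 7 \left(-4 + w\right) 2 w = 7 \cdot 2 w \left(-4 + w\right) = 14 w \left(-4 + w\right)$)
$u{\left(o \right)} = \sqrt{-2 + o}$
$\left(3 + u{\left(v{\left(U{\left(1,-4 \right)} \right)} \right)}\right)^{2} = \left(3 + \sqrt{-2 + 14 \left(\left(-1\right) \left(-4\right)\right) \left(-4 - -4\right)}\right)^{2} = \left(3 + \sqrt{-2 + 14 \cdot 4 \left(-4 + 4\right)}\right)^{2} = \left(3 + \sqrt{-2 + 14 \cdot 4 \cdot 0}\right)^{2} = \left(3 + \sqrt{-2 + 0}\right)^{2} = \left(3 + \sqrt{-2}\right)^{2} = \left(3 + i \sqrt{2}\right)^{2}$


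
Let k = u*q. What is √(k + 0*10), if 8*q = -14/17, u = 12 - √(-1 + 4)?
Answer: √(-1428 + 119*√3)/34 ≈ 1.0281*I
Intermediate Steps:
u = 12 - √3 ≈ 10.268
q = -7/68 (q = (-14/17)/8 = (-14*1/17)/8 = (⅛)*(-14/17) = -7/68 ≈ -0.10294)
k = -21/17 + 7*√3/68 (k = (12 - √3)*(-7/68) = -21/17 + 7*√3/68 ≈ -1.0570)
√(k + 0*10) = √((-21/17 + 7*√3/68) + 0*10) = √((-21/17 + 7*√3/68) + 0) = √(-21/17 + 7*√3/68)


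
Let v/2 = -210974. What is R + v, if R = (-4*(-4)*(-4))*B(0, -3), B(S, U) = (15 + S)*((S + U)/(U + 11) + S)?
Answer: -421588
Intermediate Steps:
B(S, U) = (15 + S)*(S + (S + U)/(11 + U)) (B(S, U) = (15 + S)*((S + U)/(11 + U) + S) = (15 + S)*(S + (S + U)/(11 + U)))
v = -421948 (v = 2*(-210974) = -421948)
R = 360 (R = (-4*(-4)*(-4))*((12*0² + 15*(-3) + 180*0 - 3*0² + 16*0*(-3))/(11 - 3)) = (16*(-4))*((12*0 - 45 + 0 - 3*0 + 0)/8) = -8*(0 - 45 + 0 + 0 + 0) = -8*(-45) = -64*(-45/8) = 360)
R + v = 360 - 421948 = -421588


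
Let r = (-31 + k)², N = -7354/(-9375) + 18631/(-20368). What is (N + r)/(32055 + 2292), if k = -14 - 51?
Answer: 1759770320647/6558559650000 ≈ 0.26832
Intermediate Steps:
k = -65
N = -24879353/190950000 (N = -7354*(-1/9375) + 18631*(-1/20368) = 7354/9375 - 18631/20368 = -24879353/190950000 ≈ -0.13029)
r = 9216 (r = (-31 - 65)² = (-96)² = 9216)
(N + r)/(32055 + 2292) = (-24879353/190950000 + 9216)/(32055 + 2292) = (1759770320647/190950000)/34347 = (1759770320647/190950000)*(1/34347) = 1759770320647/6558559650000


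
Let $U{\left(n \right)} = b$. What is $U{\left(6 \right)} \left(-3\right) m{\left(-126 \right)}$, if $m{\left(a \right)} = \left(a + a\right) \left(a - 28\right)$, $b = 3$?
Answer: $-349272$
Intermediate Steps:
$U{\left(n \right)} = 3$
$m{\left(a \right)} = 2 a \left(-28 + a\right)$
$U{\left(6 \right)} \left(-3\right) m{\left(-126 \right)} = 3 \left(-3\right) 2 \left(-126\right) \left(-28 - 126\right) = - 9 \cdot 2 \left(-126\right) \left(-154\right) = \left(-9\right) 38808 = -349272$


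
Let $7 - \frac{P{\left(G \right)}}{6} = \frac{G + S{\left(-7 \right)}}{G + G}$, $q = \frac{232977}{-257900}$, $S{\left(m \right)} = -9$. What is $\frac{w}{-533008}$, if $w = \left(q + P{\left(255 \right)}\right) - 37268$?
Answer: $\frac{163226601089}{2336866974400} \approx 0.069849$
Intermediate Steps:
$q = - \frac{232977}{257900}$ ($q = 232977 \left(- \frac{1}{257900}\right) = - \frac{232977}{257900} \approx -0.90336$)
$P{\left(G \right)} = 42 - \frac{3 \left(-9 + G\right)}{G}$ ($P{\left(G \right)} = 42 - 6 \frac{G - 9}{G + G} = 42 - 6 \frac{-9 + G}{2 G} = 42 - \frac{3 \left(-9 + G\right)}{G}$)
$w = - \frac{163226601089}{4384300}$ ($w = \left(- \frac{232977}{257900} + \left(39 + \frac{27}{255}\right)\right) - 37268 = \left(- \frac{232977}{257900} + \left(39 + 27 \cdot \frac{1}{255}\right)\right) - 37268 = \left(- \frac{232977}{257900} + \left(39 + \frac{9}{85}\right)\right) - 37268 = \left(- \frac{232977}{257900} + \frac{3324}{85}\right) - 37268 = \frac{167491311}{4384300} - 37268 = - \frac{163226601089}{4384300} \approx -37230.0$)
$\frac{w}{-533008} = - \frac{163226601089}{4384300 \left(-533008\right)} = \left(- \frac{163226601089}{4384300}\right) \left(- \frac{1}{533008}\right) = \frac{163226601089}{2336866974400}$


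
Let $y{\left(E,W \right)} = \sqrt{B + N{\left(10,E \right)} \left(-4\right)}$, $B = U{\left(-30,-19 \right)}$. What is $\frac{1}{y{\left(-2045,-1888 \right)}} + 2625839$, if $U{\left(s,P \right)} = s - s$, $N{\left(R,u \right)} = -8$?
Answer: $2625839 + \frac{\sqrt{2}}{8} \approx 2.6258 \cdot 10^{6}$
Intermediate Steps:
$U{\left(s,P \right)} = 0$
$B = 0$
$y{\left(E,W \right)} = 4 \sqrt{2}$ ($y{\left(E,W \right)} = \sqrt{0 - -32} = \sqrt{0 + 32} = \sqrt{32} = 4 \sqrt{2}$)
$\frac{1}{y{\left(-2045,-1888 \right)}} + 2625839 = \frac{1}{4 \sqrt{2}} + 2625839 = \frac{\sqrt{2}}{8} + 2625839 = 2625839 + \frac{\sqrt{2}}{8}$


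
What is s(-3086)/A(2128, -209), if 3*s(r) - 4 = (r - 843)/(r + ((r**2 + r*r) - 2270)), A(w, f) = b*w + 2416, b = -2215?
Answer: -76161815/269118555916032 ≈ -2.8300e-7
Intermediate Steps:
A(w, f) = 2416 - 2215*w (A(w, f) = -2215*w + 2416 = 2416 - 2215*w)
s(r) = 4/3 + (-843 + r)/(3*(-2270 + r + 2*r**2)) (s(r) = 4/3 + ((r - 843)/(r + ((r**2 + r*r) - 2270)))/3 = 4/3 + ((-843 + r)/(r + ((r**2 + r**2) - 2270)))/3 = 4/3 + ((-843 + r)/(r + (2*r**2 - 2270)))/3 = 4/3 + ((-843 + r)/(r + (-2270 + 2*r**2)))/3 = 4/3 + ((-843 + r)/(-2270 + r + 2*r**2))/3 = 4/3 + (-843 + r)/(3*(-2270 + r + 2*r**2)))
s(-3086)/A(2128, -209) = ((-9923 + 5*(-3086) + 8*(-3086)**2)/(3*(-2270 - 3086 + 2*(-3086)**2)))/(2416 - 2215*2128) = ((-9923 - 15430 + 8*9523396)/(3*(-2270 - 3086 + 2*9523396)))/(2416 - 4713520) = ((-9923 - 15430 + 76187168)/(3*(-2270 - 3086 + 19046792)))/(-4711104) = ((1/3)*76161815/19041436)*(-1/4711104) = ((1/3)*(1/19041436)*76161815)*(-1/4711104) = (76161815/57124308)*(-1/4711104) = -76161815/269118555916032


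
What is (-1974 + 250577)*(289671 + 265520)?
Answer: 138022148173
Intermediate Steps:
(-1974 + 250577)*(289671 + 265520) = 248603*555191 = 138022148173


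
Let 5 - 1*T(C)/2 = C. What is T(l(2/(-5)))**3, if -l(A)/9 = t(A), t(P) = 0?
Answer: 1000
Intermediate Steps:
l(A) = 0 (l(A) = -9*0 = 0)
T(C) = 10 - 2*C
T(l(2/(-5)))**3 = (10 - 2*0)**3 = (10 + 0)**3 = 10**3 = 1000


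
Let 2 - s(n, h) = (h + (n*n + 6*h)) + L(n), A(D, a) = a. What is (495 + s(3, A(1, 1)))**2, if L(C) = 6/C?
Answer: 229441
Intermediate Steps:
s(n, h) = 2 - n**2 - 7*h - 6/n (s(n, h) = 2 - ((h + (n*n + 6*h)) + 6/n) = 2 - ((h + (n**2 + 6*h)) + 6/n) = 2 - ((n**2 + 7*h) + 6/n) = 2 - (n**2 + 6/n + 7*h) = 2 + (-n**2 - 7*h - 6/n) = 2 - n**2 - 7*h - 6/n)
(495 + s(3, A(1, 1)))**2 = (495 + (2 - 1*3**2 - 7*1 - 6/3))**2 = (495 + (2 - 1*9 - 7 - 6*1/3))**2 = (495 + (2 - 9 - 7 - 2))**2 = (495 - 16)**2 = 479**2 = 229441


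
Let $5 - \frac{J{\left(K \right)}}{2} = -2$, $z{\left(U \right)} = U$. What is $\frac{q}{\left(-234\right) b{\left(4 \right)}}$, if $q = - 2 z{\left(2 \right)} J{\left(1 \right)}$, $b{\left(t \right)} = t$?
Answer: $\frac{7}{117} \approx 0.059829$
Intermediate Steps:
$J{\left(K \right)} = 14$ ($J{\left(K \right)} = 10 - -4 = 10 + 4 = 14$)
$q = -56$ ($q = \left(-2\right) 2 \cdot 14 = \left(-4\right) 14 = -56$)
$\frac{q}{\left(-234\right) b{\left(4 \right)}} = - \frac{56}{\left(-234\right) 4} = - \frac{56}{-936} = \left(-56\right) \left(- \frac{1}{936}\right) = \frac{7}{117}$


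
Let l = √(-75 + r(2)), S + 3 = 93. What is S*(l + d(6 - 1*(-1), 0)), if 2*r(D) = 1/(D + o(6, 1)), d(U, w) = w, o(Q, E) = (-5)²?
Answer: 5*I*√24294 ≈ 779.33*I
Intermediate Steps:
S = 90 (S = -3 + 93 = 90)
o(Q, E) = 25
r(D) = 1/(2*(25 + D)) (r(D) = 1/(2*(D + 25)) = 1/(2*(25 + D)))
l = I*√24294/18 (l = √(-75 + 1/(2*(25 + 2))) = √(-75 + (½)/27) = √(-75 + (½)*(1/27)) = √(-75 + 1/54) = √(-4049/54) = I*√24294/18 ≈ 8.6592*I)
S*(l + d(6 - 1*(-1), 0)) = 90*(I*√24294/18 + 0) = 90*(I*√24294/18) = 5*I*√24294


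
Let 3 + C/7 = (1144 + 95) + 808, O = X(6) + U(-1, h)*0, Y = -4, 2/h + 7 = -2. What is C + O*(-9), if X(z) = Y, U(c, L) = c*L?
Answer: 14344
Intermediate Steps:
h = -2/9 (h = 2/(-7 - 2) = 2/(-9) = 2*(-⅑) = -2/9 ≈ -0.22222)
U(c, L) = L*c
X(z) = -4
O = -4 (O = -4 - 2/9*(-1)*0 = -4 + (2/9)*0 = -4 + 0 = -4)
C = 14308 (C = -21 + 7*((1144 + 95) + 808) = -21 + 7*(1239 + 808) = -21 + 7*2047 = -21 + 14329 = 14308)
C + O*(-9) = 14308 - 4*(-9) = 14308 + 36 = 14344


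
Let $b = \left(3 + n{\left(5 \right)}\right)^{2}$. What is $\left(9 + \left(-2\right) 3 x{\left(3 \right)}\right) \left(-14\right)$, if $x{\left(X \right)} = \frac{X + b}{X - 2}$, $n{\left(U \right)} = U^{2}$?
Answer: $65982$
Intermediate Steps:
$b = 784$ ($b = \left(3 + 5^{2}\right)^{2} = \left(3 + 25\right)^{2} = 28^{2} = 784$)
$x{\left(X \right)} = \frac{784 + X}{-2 + X}$ ($x{\left(X \right)} = \frac{X + 784}{X - 2} = \frac{784 + X}{-2 + X}$)
$\left(9 + \left(-2\right) 3 x{\left(3 \right)}\right) \left(-14\right) = \left(9 + \left(-2\right) 3 \frac{784 + 3}{-2 + 3}\right) \left(-14\right) = \left(9 - 6 \cdot 1^{-1} \cdot 787\right) \left(-14\right) = \left(9 - 6 \cdot 1 \cdot 787\right) \left(-14\right) = \left(9 - 4722\right) \left(-14\right) = \left(-4713\right) \left(-14\right) = 65982$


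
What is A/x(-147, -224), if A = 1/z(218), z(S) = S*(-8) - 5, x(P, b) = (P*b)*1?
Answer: -1/57591072 ≈ -1.7364e-8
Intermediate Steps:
x(P, b) = P*b
z(S) = -5 - 8*S (z(S) = -8*S - 5 = -5 - 8*S)
A = -1/1749 (A = 1/(-5 - 8*218) = 1/(-5 - 1744) = 1/(-1749) = -1/1749 ≈ -0.00057176)
A/x(-147, -224) = -1/(1749*((-147*(-224)))) = -1/1749/32928 = -1/1749*1/32928 = -1/57591072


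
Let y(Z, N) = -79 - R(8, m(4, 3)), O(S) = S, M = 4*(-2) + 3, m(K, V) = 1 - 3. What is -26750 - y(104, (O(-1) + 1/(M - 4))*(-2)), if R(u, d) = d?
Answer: -26673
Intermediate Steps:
m(K, V) = -2
M = -5 (M = -8 + 3 = -5)
y(Z, N) = -77 (y(Z, N) = -79 - 1*(-2) = -79 + 2 = -77)
-26750 - y(104, (O(-1) + 1/(M - 4))*(-2)) = -26750 - 1*(-77) = -26750 + 77 = -26673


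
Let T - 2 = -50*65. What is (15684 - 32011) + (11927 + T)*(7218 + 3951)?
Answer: 96919424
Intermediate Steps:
T = -3248 (T = 2 - 50*65 = 2 - 3250 = -3248)
(15684 - 32011) + (11927 + T)*(7218 + 3951) = (15684 - 32011) + (11927 - 3248)*(7218 + 3951) = -16327 + 8679*11169 = -16327 + 96935751 = 96919424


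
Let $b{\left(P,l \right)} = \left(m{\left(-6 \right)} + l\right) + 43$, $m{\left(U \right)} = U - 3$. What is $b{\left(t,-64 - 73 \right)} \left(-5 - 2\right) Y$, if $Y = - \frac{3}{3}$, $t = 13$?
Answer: $-721$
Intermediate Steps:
$Y = -1$ ($Y = \left(-3\right) \frac{1}{3} = -1$)
$m{\left(U \right)} = -3 + U$
$b{\left(P,l \right)} = 34 + l$ ($b{\left(P,l \right)} = \left(\left(-3 - 6\right) + l\right) + 43 = \left(-9 + l\right) + 43 = 34 + l$)
$b{\left(t,-64 - 73 \right)} \left(-5 - 2\right) Y = \left(34 - 137\right) \left(-5 - 2\right) \left(-1\right) = \left(34 - 137\right) \left(\left(-7\right) \left(-1\right)\right) = \left(-103\right) 7 = -721$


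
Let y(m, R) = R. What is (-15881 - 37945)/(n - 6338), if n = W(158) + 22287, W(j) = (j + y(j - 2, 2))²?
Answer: -53826/41549 ≈ -1.2955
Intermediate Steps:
W(j) = (2 + j)² (W(j) = (j + 2)² = (2 + j)²)
n = 47887 (n = (2 + 158)² + 22287 = 160² + 22287 = 25600 + 22287 = 47887)
(-15881 - 37945)/(n - 6338) = (-15881 - 37945)/(47887 - 6338) = -53826/41549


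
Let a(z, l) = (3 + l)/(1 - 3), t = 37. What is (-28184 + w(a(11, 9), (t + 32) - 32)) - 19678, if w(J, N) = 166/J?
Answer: -143669/3 ≈ -47890.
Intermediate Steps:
a(z, l) = -3/2 - l/2 (a(z, l) = (3 + l)/(-2) = (3 + l)*(-1/2) = -3/2 - l/2)
(-28184 + w(a(11, 9), (t + 32) - 32)) - 19678 = (-28184 + 166/(-3/2 - 1/2*9)) - 19678 = (-28184 + 166/(-3/2 - 9/2)) - 19678 = (-28184 + 166/(-6)) - 19678 = (-28184 + 166*(-1/6)) - 19678 = (-28184 - 83/3) - 19678 = -84635/3 - 19678 = -143669/3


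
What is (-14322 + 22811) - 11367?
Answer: -2878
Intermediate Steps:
(-14322 + 22811) - 11367 = 8489 - 11367 = -2878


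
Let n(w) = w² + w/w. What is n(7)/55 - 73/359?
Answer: 2787/3949 ≈ 0.70575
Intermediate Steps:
n(w) = 1 + w² (n(w) = w² + 1 = 1 + w²)
n(7)/55 - 73/359 = (1 + 7²)/55 - 73/359 = (1 + 49)*(1/55) - 73*1/359 = 50*(1/55) - 73/359 = 10/11 - 73/359 = 2787/3949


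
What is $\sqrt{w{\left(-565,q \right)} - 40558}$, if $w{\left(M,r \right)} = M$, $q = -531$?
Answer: $i \sqrt{41123} \approx 202.79 i$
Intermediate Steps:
$\sqrt{w{\left(-565,q \right)} - 40558} = \sqrt{-565 - 40558} = \sqrt{-41123} = i \sqrt{41123}$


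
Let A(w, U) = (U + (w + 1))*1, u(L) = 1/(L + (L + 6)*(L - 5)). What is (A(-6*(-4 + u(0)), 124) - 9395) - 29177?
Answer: -192114/5 ≈ -38423.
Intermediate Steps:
u(L) = 1/(L + (-5 + L)*(6 + L)) (u(L) = 1/(L + (6 + L)*(-5 + L)) = 1/(L + (-5 + L)*(6 + L)))
A(w, U) = 1 + U + w (A(w, U) = (U + (1 + w))*1 = (1 + U + w)*1 = 1 + U + w)
(A(-6*(-4 + u(0)), 124) - 9395) - 29177 = ((1 + 124 - 6*(-4 + 1/(-30 + 0² + 2*0))) - 9395) - 29177 = ((1 + 124 - 6*(-4 + 1/(-30 + 0 + 0))) - 9395) - 29177 = ((1 + 124 - 6*(-4 + 1/(-30))) - 9395) - 29177 = ((1 + 124 - 6*(-4 - 1/30)) - 9395) - 29177 = ((1 + 124 - 6*(-121/30)) - 9395) - 29177 = ((1 + 124 + 121/5) - 9395) - 29177 = (746/5 - 9395) - 29177 = -46229/5 - 29177 = -192114/5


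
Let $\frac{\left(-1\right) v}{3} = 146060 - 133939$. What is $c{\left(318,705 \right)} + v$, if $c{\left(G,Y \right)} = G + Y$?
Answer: $-35340$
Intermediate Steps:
$v = -36363$ ($v = - 3 \left(146060 - 133939\right) = \left(-3\right) 12121 = -36363$)
$c{\left(318,705 \right)} + v = \left(318 + 705\right) - 36363 = 1023 - 36363 = -35340$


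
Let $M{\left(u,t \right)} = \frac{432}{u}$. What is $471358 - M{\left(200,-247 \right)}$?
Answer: $\frac{11783896}{25} \approx 4.7136 \cdot 10^{5}$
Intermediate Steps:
$471358 - M{\left(200,-247 \right)} = 471358 - \frac{432}{200} = 471358 - 432 \cdot \frac{1}{200} = 471358 - \frac{54}{25} = \frac{11783896}{25}$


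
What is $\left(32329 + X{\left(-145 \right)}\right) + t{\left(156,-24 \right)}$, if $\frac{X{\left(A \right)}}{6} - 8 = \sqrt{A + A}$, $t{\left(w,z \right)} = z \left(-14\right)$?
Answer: $32713 + 6 i \sqrt{290} \approx 32713.0 + 102.18 i$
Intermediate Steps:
$t{\left(w,z \right)} = - 14 z$
$X{\left(A \right)} = 48 + 6 \sqrt{2} \sqrt{A}$ ($X{\left(A \right)} = 48 + 6 \sqrt{A + A} = 48 + 6 \sqrt{2 A} = 48 + 6 \sqrt{2} \sqrt{A}$)
$\left(32329 + X{\left(-145 \right)}\right) + t{\left(156,-24 \right)} = \left(32329 + \left(48 + 6 \sqrt{2} \sqrt{-145}\right)\right) - -336 = \left(32329 + \left(48 + 6 \sqrt{2} i \sqrt{145}\right)\right) + 336 = \left(32329 + \left(48 + 6 i \sqrt{290}\right)\right) + 336 = \left(32377 + 6 i \sqrt{290}\right) + 336 = 32713 + 6 i \sqrt{290}$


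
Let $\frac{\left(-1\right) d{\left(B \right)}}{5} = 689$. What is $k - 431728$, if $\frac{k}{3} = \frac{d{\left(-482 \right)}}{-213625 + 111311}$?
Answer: $- \frac{44171808257}{102314} \approx -4.3173 \cdot 10^{5}$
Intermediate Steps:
$d{\left(B \right)} = -3445$ ($d{\left(B \right)} = \left(-5\right) 689 = -3445$)
$k = \frac{10335}{102314}$ ($k = 3 \left(- \frac{3445}{-213625 + 111311}\right) = 3 \left(- \frac{3445}{-102314}\right) = 3 \left(\left(-3445\right) \left(- \frac{1}{102314}\right)\right) = 3 \cdot \frac{3445}{102314} = \frac{10335}{102314} \approx 0.10101$)
$k - 431728 = \frac{10335}{102314} - 431728 = - \frac{44171808257}{102314}$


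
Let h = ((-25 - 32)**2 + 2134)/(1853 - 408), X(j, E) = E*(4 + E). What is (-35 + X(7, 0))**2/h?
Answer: 252875/769 ≈ 328.84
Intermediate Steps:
h = 5383/1445 (h = ((-57)**2 + 2134)/1445 = (3249 + 2134)*(1/1445) = 5383*(1/1445) = 5383/1445 ≈ 3.7253)
(-35 + X(7, 0))**2/h = (-35 + 0*(4 + 0))**2/(5383/1445) = (-35 + 0*4)**2*(1445/5383) = (-35 + 0)**2*(1445/5383) = (-35)**2*(1445/5383) = 1225*(1445/5383) = 252875/769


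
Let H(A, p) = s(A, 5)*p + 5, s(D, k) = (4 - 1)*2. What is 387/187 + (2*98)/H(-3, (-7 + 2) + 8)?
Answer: 45553/4301 ≈ 10.591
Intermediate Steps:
s(D, k) = 6 (s(D, k) = 3*2 = 6)
H(A, p) = 5 + 6*p (H(A, p) = 6*p + 5 = 5 + 6*p)
387/187 + (2*98)/H(-3, (-7 + 2) + 8) = 387/187 + (2*98)/(5 + 6*((-7 + 2) + 8)) = 387*(1/187) + 196/(5 + 6*(-5 + 8)) = 387/187 + 196/(5 + 6*3) = 387/187 + 196/(5 + 18) = 387/187 + 196/23 = 45553/4301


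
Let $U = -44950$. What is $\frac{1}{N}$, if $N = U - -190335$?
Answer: $\frac{1}{145385} \approx 6.8783 \cdot 10^{-6}$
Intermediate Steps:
$N = 145385$ ($N = -44950 - -190335 = -44950 + 190335 = 145385$)
$\frac{1}{N} = \frac{1}{145385}$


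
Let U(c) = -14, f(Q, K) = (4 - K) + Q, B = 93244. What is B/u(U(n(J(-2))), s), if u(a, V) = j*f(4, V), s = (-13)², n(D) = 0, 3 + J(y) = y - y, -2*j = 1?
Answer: 186488/161 ≈ 1158.3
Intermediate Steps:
j = -½ (j = -½*1 = -½ ≈ -0.50000)
J(y) = -3 (J(y) = -3 + (y - y) = -3 + 0 = -3)
f(Q, K) = 4 + Q - K
s = 169
u(a, V) = -4 + V/2 (u(a, V) = -(4 + 4 - V)/2 = -(8 - V)/2 = -4 + V/2)
B/u(U(n(J(-2))), s) = 93244/(-4 + (½)*169) = 93244/(-4 + 169/2) = 93244/(161/2) = 93244*(2/161) = 186488/161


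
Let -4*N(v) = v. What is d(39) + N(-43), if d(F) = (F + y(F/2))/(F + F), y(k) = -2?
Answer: 1751/156 ≈ 11.224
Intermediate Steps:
N(v) = -v/4
d(F) = (-2 + F)/(2*F) (d(F) = (F - 2)/(F + F) = (-2 + F)/((2*F)) = (-2 + F)*(1/(2*F)) = (-2 + F)/(2*F))
d(39) + N(-43) = (½)*(-2 + 39)/39 - ¼*(-43) = (½)*(1/39)*37 + 43/4 = 37/78 + 43/4 = 1751/156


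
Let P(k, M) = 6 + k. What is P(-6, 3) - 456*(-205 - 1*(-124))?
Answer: 36936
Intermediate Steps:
P(-6, 3) - 456*(-205 - 1*(-124)) = (6 - 6) - 456*(-205 - 1*(-124)) = 0 - 456*(-205 + 124) = 0 - 456*(-81) = 0 + 36936 = 36936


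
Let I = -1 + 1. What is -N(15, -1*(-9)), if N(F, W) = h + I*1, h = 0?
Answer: 0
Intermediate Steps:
I = 0
N(F, W) = 0 (N(F, W) = 0 + 0*1 = 0 + 0 = 0)
-N(15, -1*(-9)) = -1*0 = 0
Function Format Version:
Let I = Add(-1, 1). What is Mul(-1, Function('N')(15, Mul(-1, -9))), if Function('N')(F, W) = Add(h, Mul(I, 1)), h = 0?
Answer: 0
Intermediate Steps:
I = 0
Function('N')(F, W) = 0 (Function('N')(F, W) = Add(0, Mul(0, 1)) = Add(0, 0) = 0)
Mul(-1, Function('N')(15, Mul(-1, -9))) = Mul(-1, 0) = 0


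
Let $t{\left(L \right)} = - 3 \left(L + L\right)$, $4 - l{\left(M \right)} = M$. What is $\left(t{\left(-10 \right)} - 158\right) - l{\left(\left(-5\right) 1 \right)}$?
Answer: $-107$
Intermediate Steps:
$l{\left(M \right)} = 4 - M$
$t{\left(L \right)} = - 6 L$ ($t{\left(L \right)} = - 3 \cdot 2 L = - 6 L$)
$\left(t{\left(-10 \right)} - 158\right) - l{\left(\left(-5\right) 1 \right)} = \left(\left(-6\right) \left(-10\right) - 158\right) - \left(4 - \left(-5\right) 1\right) = \left(60 - 158\right) - \left(4 - -5\right) = -98 - \left(4 + 5\right) = -98 - 9 = -107$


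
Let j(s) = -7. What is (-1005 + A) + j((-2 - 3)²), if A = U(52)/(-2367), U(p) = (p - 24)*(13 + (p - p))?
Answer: -2395768/2367 ≈ -1012.2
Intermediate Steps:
U(p) = -312 + 13*p (U(p) = (-24 + p)*(13 + 0) = (-24 + p)*13 = -312 + 13*p)
A = -364/2367 (A = (-312 + 13*52)/(-2367) = (-312 + 676)*(-1/2367) = 364*(-1/2367) = -364/2367 ≈ -0.15378)
(-1005 + A) + j((-2 - 3)²) = (-1005 - 364/2367) - 7 = -2379199/2367 - 7 = -2395768/2367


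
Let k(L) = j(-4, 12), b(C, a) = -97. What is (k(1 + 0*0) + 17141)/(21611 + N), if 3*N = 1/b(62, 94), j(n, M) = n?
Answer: 4986867/6288800 ≈ 0.79298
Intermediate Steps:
k(L) = -4
N = -1/291 (N = (1/3)/(-97) = (1/3)*(-1/97) = -1/291 ≈ -0.0034364)
(k(1 + 0*0) + 17141)/(21611 + N) = (-4 + 17141)/(21611 - 1/291) = 17137/(6288800/291) = 17137*(291/6288800) = 4986867/6288800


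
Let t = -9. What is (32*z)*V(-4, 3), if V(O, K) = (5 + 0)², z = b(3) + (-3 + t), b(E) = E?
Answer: -7200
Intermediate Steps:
z = -9 (z = 3 + (-3 - 9) = 3 - 12 = -9)
V(O, K) = 25 (V(O, K) = 5² = 25)
(32*z)*V(-4, 3) = (32*(-9))*25 = -288*25 = -7200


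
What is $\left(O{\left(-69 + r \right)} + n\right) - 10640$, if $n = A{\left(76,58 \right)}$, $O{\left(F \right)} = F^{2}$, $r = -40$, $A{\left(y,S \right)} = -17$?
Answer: $1224$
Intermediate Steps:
$n = -17$
$\left(O{\left(-69 + r \right)} + n\right) - 10640 = \left(\left(-69 - 40\right)^{2} - 17\right) - 10640 = \left(\left(-109\right)^{2} - 17\right) - 10640 = \left(11881 - 17\right) - 10640 = 11864 - 10640 = 1224$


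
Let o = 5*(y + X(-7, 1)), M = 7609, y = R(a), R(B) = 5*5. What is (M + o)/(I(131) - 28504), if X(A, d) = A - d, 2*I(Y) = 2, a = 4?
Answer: -7694/28503 ≈ -0.26994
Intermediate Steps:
I(Y) = 1 (I(Y) = (½)*2 = 1)
R(B) = 25
y = 25
o = 85 (o = 5*(25 + (-7 - 1*1)) = 5*(25 + (-7 - 1)) = 5*(25 - 8) = 5*17 = 85)
(M + o)/(I(131) - 28504) = (7609 + 85)/(1 - 28504) = 7694/(-28503) = 7694*(-1/28503) = -7694/28503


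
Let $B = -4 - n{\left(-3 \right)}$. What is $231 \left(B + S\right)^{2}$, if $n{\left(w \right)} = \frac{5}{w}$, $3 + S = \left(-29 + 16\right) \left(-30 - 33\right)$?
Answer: $\frac{458803037}{3} \approx 1.5293 \cdot 10^{8}$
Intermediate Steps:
$S = 816$ ($S = -3 + \left(-29 + 16\right) \left(-30 - 33\right) = -3 - -819 = -3 + 819 = 816$)
$B = - \frac{7}{3}$ ($B = -4 - \frac{5}{-3} = -4 - 5 \left(- \frac{1}{3}\right) = -4 - - \frac{5}{3} = -4 + \frac{5}{3} = - \frac{7}{3} \approx -2.3333$)
$231 \left(B + S\right)^{2} = 231 \left(- \frac{7}{3} + 816\right)^{2} = 231 \left(\frac{2441}{3}\right)^{2} = 231 \cdot \frac{5958481}{9} = \frac{458803037}{3}$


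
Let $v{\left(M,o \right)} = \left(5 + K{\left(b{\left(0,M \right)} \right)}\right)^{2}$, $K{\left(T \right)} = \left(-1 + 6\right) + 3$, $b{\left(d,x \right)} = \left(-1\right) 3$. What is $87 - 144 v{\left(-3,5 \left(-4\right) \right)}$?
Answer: $-24249$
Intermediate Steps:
$b{\left(d,x \right)} = -3$
$K{\left(T \right)} = 8$ ($K{\left(T \right)} = 5 + 3 = 8$)
$v{\left(M,o \right)} = 169$ ($v{\left(M,o \right)} = \left(5 + 8\right)^{2} = 13^{2} = 169$)
$87 - 144 v{\left(-3,5 \left(-4\right) \right)} = 87 - 24336 = -24249$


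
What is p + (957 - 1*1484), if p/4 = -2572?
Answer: -10815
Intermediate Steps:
p = -10288 (p = 4*(-2572) = -10288)
p + (957 - 1*1484) = -10288 + (957 - 1*1484) = -10288 + (957 - 1484) = -10288 - 527 = -10815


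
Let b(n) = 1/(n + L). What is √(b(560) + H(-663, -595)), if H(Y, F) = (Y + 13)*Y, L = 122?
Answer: √200445188482/682 ≈ 656.47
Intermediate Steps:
H(Y, F) = Y*(13 + Y) (H(Y, F) = (13 + Y)*Y = Y*(13 + Y))
b(n) = 1/(122 + n) (b(n) = 1/(n + 122) = 1/(122 + n))
√(b(560) + H(-663, -595)) = √(1/(122 + 560) - 663*(13 - 663)) = √(1/682 - 663*(-650)) = √(1/682 + 430950) = √(293907901/682) = √200445188482/682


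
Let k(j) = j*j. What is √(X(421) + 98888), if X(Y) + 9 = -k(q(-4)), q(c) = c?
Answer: √98863 ≈ 314.42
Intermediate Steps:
k(j) = j²
X(Y) = -25 (X(Y) = -9 - 1*(-4)² = -9 - 1*16 = -9 - 16 = -25)
√(X(421) + 98888) = √(-25 + 98888) = √98863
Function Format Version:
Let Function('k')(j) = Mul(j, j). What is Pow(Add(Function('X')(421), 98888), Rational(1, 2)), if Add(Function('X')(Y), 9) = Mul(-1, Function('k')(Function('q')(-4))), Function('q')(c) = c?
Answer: Pow(98863, Rational(1, 2)) ≈ 314.42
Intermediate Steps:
Function('k')(j) = Pow(j, 2)
Function('X')(Y) = -25 (Function('X')(Y) = Add(-9, Mul(-1, Pow(-4, 2))) = Add(-9, Mul(-1, 16)) = Add(-9, -16) = -25)
Pow(Add(Function('X')(421), 98888), Rational(1, 2)) = Pow(Add(-25, 98888), Rational(1, 2)) = Pow(98863, Rational(1, 2))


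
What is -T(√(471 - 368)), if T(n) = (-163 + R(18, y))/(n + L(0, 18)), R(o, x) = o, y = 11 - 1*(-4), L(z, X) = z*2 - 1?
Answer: 145/102 + 145*√103/102 ≈ 15.849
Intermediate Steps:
L(z, X) = -1 + 2*z (L(z, X) = 2*z - 1 = -1 + 2*z)
y = 15 (y = 11 + 4 = 15)
T(n) = -145/(-1 + n) (T(n) = (-163 + 18)/(n + (-1 + 2*0)) = -145/(n + (-1 + 0)) = -145/(n - 1) = -145/(-1 + n))
-T(√(471 - 368)) = -(-145)/(-1 + √(471 - 368)) = -(-145)/(-1 + √103) = 145/(-1 + √103)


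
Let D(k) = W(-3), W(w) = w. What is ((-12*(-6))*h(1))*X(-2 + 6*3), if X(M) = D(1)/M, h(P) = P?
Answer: -27/2 ≈ -13.500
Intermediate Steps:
D(k) = -3
X(M) = -3/M
((-12*(-6))*h(1))*X(-2 + 6*3) = (-12*(-6)*1)*(-3/(-2 + 6*3)) = (72*1)*(-3/(-2 + 18)) = 72*(-3/16) = -27/2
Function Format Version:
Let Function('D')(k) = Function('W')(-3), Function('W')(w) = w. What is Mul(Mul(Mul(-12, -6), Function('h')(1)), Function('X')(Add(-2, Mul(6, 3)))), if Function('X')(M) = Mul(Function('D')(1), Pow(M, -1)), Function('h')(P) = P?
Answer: Rational(-27, 2) ≈ -13.500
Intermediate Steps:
Function('D')(k) = -3
Function('X')(M) = Mul(-3, Pow(M, -1))
Mul(Mul(Mul(-12, -6), Function('h')(1)), Function('X')(Add(-2, Mul(6, 3)))) = Mul(Mul(Mul(-12, -6), 1), Mul(-3, Pow(Add(-2, Mul(6, 3)), -1))) = Mul(Mul(72, 1), Mul(-3, Pow(Add(-2, 18), -1))) = Mul(72, Mul(-3, Pow(16, -1))) = Mul(72, Mul(-3, Rational(1, 16))) = Mul(72, Rational(-3, 16)) = Rational(-27, 2)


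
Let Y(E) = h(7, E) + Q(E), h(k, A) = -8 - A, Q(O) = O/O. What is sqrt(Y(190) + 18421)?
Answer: 4*sqrt(1139) ≈ 135.00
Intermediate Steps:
Q(O) = 1
Y(E) = -7 - E (Y(E) = (-8 - E) + 1 = -7 - E)
sqrt(Y(190) + 18421) = sqrt((-7 - 1*190) + 18421) = sqrt((-7 - 190) + 18421) = sqrt(-197 + 18421) = sqrt(18224) = 4*sqrt(1139)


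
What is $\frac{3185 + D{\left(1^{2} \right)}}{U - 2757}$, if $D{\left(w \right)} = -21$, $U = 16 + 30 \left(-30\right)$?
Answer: $- \frac{3164}{3641} \approx -0.86899$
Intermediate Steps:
$U = -884$ ($U = 16 - 900 = -884$)
$\frac{3185 + D{\left(1^{2} \right)}}{U - 2757} = \frac{3185 - 21}{-884 - 2757} = \frac{3164}{-3641} = 3164 \left(- \frac{1}{3641}\right) = - \frac{3164}{3641}$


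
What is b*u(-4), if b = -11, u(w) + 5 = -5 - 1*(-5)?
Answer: 55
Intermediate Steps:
u(w) = -5 (u(w) = -5 + (-5 - 1*(-5)) = -5 + (-5 + 5) = -5 + 0 = -5)
b*u(-4) = -11*(-5) = 55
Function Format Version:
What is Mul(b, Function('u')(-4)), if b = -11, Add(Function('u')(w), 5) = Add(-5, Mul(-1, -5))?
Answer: 55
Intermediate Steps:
Function('u')(w) = -5 (Function('u')(w) = Add(-5, Add(-5, Mul(-1, -5))) = Add(-5, Add(-5, 5)) = Add(-5, 0) = -5)
Mul(b, Function('u')(-4)) = Mul(-11, -5) = 55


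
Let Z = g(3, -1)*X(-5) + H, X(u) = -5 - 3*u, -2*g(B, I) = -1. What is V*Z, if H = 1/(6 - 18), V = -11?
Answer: -649/12 ≈ -54.083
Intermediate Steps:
g(B, I) = 1/2 (g(B, I) = -1/2*(-1) = 1/2)
H = -1/12 (H = 1/(-12) = -1/12 ≈ -0.083333)
Z = 59/12 (Z = (-5 - 3*(-5))/2 - 1/12 = (-5 + 15)/2 - 1/12 = (1/2)*10 - 1/12 = 5 - 1/12 = 59/12 ≈ 4.9167)
V*Z = -11*59/12 = -649/12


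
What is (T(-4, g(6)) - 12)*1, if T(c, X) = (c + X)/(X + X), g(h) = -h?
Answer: -67/6 ≈ -11.167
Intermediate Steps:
T(c, X) = (X + c)/(2*X) (T(c, X) = (X + c)/((2*X)) = (X + c)*(1/(2*X)) = (X + c)/(2*X))
(T(-4, g(6)) - 12)*1 = ((-1*6 - 4)/(2*((-1*6))) - 12)*1 = ((½)*(-6 - 4)/(-6) - 12)*1 = ((½)*(-⅙)*(-10) - 12)*1 = (⅚ - 12)*1 = -67/6*1 = -67/6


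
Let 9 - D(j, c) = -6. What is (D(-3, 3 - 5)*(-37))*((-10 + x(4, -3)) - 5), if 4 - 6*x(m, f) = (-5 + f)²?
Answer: 13875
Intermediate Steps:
D(j, c) = 15 (D(j, c) = 9 - 1*(-6) = 9 + 6 = 15)
x(m, f) = ⅔ - (-5 + f)²/6
(D(-3, 3 - 5)*(-37))*((-10 + x(4, -3)) - 5) = (15*(-37))*((-10 + (⅔ - (-5 - 3)²/6)) - 5) = -555*((-10 + (⅔ - ⅙*(-8)²)) - 5) = -555*((-10 + (⅔ - ⅙*64)) - 5) = -555*((-10 + (⅔ - 32/3)) - 5) = -555*((-10 - 10) - 5) = -555*(-20 - 5) = -555*(-25) = 13875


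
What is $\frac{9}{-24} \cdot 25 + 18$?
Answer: $\frac{69}{8} \approx 8.625$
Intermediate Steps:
$\frac{9}{-24} \cdot 25 + 18 = 9 \left(- \frac{1}{24}\right) 25 + 18 = \left(- \frac{3}{8}\right) 25 + 18 = - \frac{75}{8} + 18 = \frac{69}{8}$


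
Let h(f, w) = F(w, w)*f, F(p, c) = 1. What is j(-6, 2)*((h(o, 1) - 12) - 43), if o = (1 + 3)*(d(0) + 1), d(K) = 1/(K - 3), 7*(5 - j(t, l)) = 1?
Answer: -5338/21 ≈ -254.19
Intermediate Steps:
j(t, l) = 34/7 (j(t, l) = 5 - ⅐*1 = 5 - ⅐ = 34/7)
d(K) = 1/(-3 + K)
o = 8/3 (o = (1 + 3)*(1/(-3 + 0) + 1) = 4*(1/(-3) + 1) = 4*(-⅓ + 1) = 4*(⅔) = 8/3 ≈ 2.6667)
h(f, w) = f (h(f, w) = 1*f = f)
j(-6, 2)*((h(o, 1) - 12) - 43) = 34*((8/3 - 12) - 43)/7 = 34*(-28/3 - 43)/7 = (34/7)*(-157/3) = -5338/21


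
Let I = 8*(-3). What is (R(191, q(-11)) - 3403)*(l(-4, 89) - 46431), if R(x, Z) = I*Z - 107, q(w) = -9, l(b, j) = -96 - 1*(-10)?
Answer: 153226998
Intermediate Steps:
l(b, j) = -86 (l(b, j) = -96 + 10 = -86)
I = -24
R(x, Z) = -107 - 24*Z (R(x, Z) = -24*Z - 107 = -107 - 24*Z)
(R(191, q(-11)) - 3403)*(l(-4, 89) - 46431) = ((-107 - 24*(-9)) - 3403)*(-86 - 46431) = ((-107 + 216) - 3403)*(-46517) = (109 - 3403)*(-46517) = -3294*(-46517) = 153226998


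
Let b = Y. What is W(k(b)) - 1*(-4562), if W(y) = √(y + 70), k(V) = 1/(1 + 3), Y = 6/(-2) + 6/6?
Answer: 4562 + √281/2 ≈ 4570.4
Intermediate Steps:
Y = -2 (Y = 6*(-½) + 6*(⅙) = -3 + 1 = -2)
b = -2
k(V) = ¼ (k(V) = 1/4 = ¼)
W(y) = √(70 + y)
W(k(b)) - 1*(-4562) = √(70 + ¼) - 1*(-4562) = √(281/4) + 4562 = √281/2 + 4562 = 4562 + √281/2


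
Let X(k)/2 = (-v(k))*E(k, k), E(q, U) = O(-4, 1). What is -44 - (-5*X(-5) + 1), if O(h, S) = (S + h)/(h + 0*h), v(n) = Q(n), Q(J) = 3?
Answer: -135/2 ≈ -67.500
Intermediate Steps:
v(n) = 3
O(h, S) = (S + h)/h (O(h, S) = (S + h)/(h + 0) = (S + h)/h)
E(q, U) = ¾ (E(q, U) = (1 - 4)/(-4) = -¼*(-3) = ¾)
X(k) = -9/2 (X(k) = 2*(-1*3*(¾)) = 2*(-3*¾) = 2*(-9/4) = -9/2)
-44 - (-5*X(-5) + 1) = -44 - (-5*(-9/2) + 1) = -44 - (45/2 + 1) = -44 - 1*47/2 = -44 - 47/2 = -135/2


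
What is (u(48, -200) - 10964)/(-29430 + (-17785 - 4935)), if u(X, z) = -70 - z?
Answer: 5417/26075 ≈ 0.20775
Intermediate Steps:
(u(48, -200) - 10964)/(-29430 + (-17785 - 4935)) = ((-70 - 1*(-200)) - 10964)/(-29430 + (-17785 - 4935)) = ((-70 + 200) - 10964)/(-29430 - 22720) = (130 - 10964)/(-52150) = -10834*(-1/52150) = 5417/26075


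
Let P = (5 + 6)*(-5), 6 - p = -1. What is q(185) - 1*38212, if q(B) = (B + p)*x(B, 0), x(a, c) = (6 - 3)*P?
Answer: -69892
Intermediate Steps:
p = 7 (p = 6 - 1*(-1) = 6 + 1 = 7)
P = -55 (P = 11*(-5) = -55)
x(a, c) = -165 (x(a, c) = (6 - 3)*(-55) = 3*(-55) = -165)
q(B) = -1155 - 165*B (q(B) = (B + 7)*(-165) = (7 + B)*(-165) = -1155 - 165*B)
q(185) - 1*38212 = (-1155 - 165*185) - 1*38212 = (-1155 - 30525) - 38212 = -31680 - 38212 = -69892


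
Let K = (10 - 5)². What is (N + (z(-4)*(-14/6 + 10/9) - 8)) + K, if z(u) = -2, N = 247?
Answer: 2398/9 ≈ 266.44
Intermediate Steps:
K = 25 (K = 5² = 25)
(N + (z(-4)*(-14/6 + 10/9) - 8)) + K = (247 + (-2*(-14/6 + 10/9) - 8)) + 25 = (247 + (-2*(-14*⅙ + 10*(⅑)) - 8)) + 25 = (247 + (-2*(-7/3 + 10/9) - 8)) + 25 = (247 + (-2*(-11/9) - 8)) + 25 = (247 + (22/9 - 8)) + 25 = (247 - 50/9) + 25 = 2173/9 + 25 = 2398/9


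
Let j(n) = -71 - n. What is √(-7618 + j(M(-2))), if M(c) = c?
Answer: I*√7687 ≈ 87.676*I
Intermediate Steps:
√(-7618 + j(M(-2))) = √(-7618 + (-71 - 1*(-2))) = √(-7618 + (-71 + 2)) = √(-7618 - 69) = √(-7687) = I*√7687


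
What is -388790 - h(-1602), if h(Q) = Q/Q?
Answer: -388791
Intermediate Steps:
h(Q) = 1
-388790 - h(-1602) = -388790 - 1*1 = -388790 - 1 = -388791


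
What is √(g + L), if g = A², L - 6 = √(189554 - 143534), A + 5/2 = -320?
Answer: √(416049 + 8*√11505)/2 ≈ 322.84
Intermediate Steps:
A = -645/2 (A = -5/2 - 320 = -645/2 ≈ -322.50)
L = 6 + 2*√11505 (L = 6 + √(189554 - 143534) = 6 + √46020 = 6 + 2*√11505 ≈ 220.52)
g = 416025/4 (g = (-645/2)² = 416025/4 ≈ 1.0401e+5)
√(g + L) = √(416025/4 + (6 + 2*√11505)) = √(416049/4 + 2*√11505)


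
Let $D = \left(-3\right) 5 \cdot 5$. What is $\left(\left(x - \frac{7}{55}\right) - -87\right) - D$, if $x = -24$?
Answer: $\frac{7583}{55} \approx 137.87$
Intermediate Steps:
$D = -75$ ($D = \left(-15\right) 5 = -75$)
$\left(\left(x - \frac{7}{55}\right) - -87\right) - D = \left(\left(-24 - \frac{7}{55}\right) - -87\right) - -75 = \left(\left(-24 - 7 \cdot \frac{1}{55}\right) + 87\right) + 75 = \left(\left(-24 - \frac{7}{55}\right) + 87\right) + 75 = \left(- \frac{1327}{55} + 87\right) + 75 = \frac{3458}{55} + 75 = \frac{7583}{55}$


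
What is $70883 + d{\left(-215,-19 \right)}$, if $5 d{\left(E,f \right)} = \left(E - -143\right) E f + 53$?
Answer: $\frac{60348}{5} \approx 12070.0$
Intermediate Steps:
$d{\left(E,f \right)} = \frac{53}{5} + \frac{E f \left(143 + E\right)}{5}$ ($d{\left(E,f \right)} = \frac{\left(E - -143\right) E f + 53}{5} = \frac{\left(E + 143\right) E f + 53}{5} = \frac{\left(143 + E\right) E f + 53}{5} = \frac{E \left(143 + E\right) f + 53}{5} = \frac{E f \left(143 + E\right) + 53}{5} = \frac{53 + E f \left(143 + E\right)}{5} = \frac{53}{5} + \frac{E f \left(143 + E\right)}{5}$)
$70883 + d{\left(-215,-19 \right)} = 70883 + \left(\frac{53}{5} + \frac{1}{5} \left(-19\right) \left(-215\right)^{2} + \frac{143}{5} \left(-215\right) \left(-19\right)\right) = 70883 + \left(\frac{53}{5} + \frac{1}{5} \left(-19\right) 46225 + 116831\right) = 70883 + \left(\frac{53}{5} - 175655 + 116831\right) = 70883 - \frac{294067}{5} = \frac{60348}{5}$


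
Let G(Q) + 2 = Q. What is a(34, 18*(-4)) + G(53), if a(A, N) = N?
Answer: -21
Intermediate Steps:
G(Q) = -2 + Q
a(34, 18*(-4)) + G(53) = 18*(-4) + (-2 + 53) = -72 + 51 = -21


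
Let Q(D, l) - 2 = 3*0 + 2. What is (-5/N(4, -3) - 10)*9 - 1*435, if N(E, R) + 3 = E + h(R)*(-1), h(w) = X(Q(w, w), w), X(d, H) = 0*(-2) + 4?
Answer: -510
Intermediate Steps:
Q(D, l) = 4 (Q(D, l) = 2 + (3*0 + 2) = 2 + (0 + 2) = 2 + 2 = 4)
X(d, H) = 4 (X(d, H) = 0 + 4 = 4)
h(w) = 4
N(E, R) = -7 + E (N(E, R) = -3 + (E + 4*(-1)) = -3 + (E - 4) = -3 + (-4 + E) = -7 + E)
(-5/N(4, -3) - 10)*9 - 1*435 = (-5/(-7 + 4) - 10)*9 - 1*435 = (-5/(-3) - 10)*9 - 435 = (-5*(-⅓) - 10)*9 - 435 = (5/3 - 10)*9 - 435 = -25/3*9 - 435 = -75 - 435 = -510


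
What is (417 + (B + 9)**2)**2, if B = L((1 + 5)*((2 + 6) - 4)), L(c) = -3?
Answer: 205209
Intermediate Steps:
B = -3
(417 + (B + 9)**2)**2 = (417 + (-3 + 9)**2)**2 = (417 + 6**2)**2 = (417 + 36)**2 = 453**2 = 205209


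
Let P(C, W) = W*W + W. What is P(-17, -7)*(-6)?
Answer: -252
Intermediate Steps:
P(C, W) = W + W² (P(C, W) = W² + W = W + W²)
P(-17, -7)*(-6) = -7*(1 - 7)*(-6) = -7*(-6)*(-6) = 42*(-6) = -252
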